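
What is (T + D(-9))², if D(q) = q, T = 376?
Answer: 134689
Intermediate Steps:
(T + D(-9))² = (376 - 9)² = 367² = 134689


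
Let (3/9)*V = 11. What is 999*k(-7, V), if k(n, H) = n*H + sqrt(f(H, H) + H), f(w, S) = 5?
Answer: -230769 + 999*sqrt(38) ≈ -2.2461e+5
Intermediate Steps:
V = 33 (V = 3*11 = 33)
k(n, H) = sqrt(5 + H) + H*n (k(n, H) = n*H + sqrt(5 + H) = H*n + sqrt(5 + H) = sqrt(5 + H) + H*n)
999*k(-7, V) = 999*(sqrt(5 + 33) + 33*(-7)) = 999*(sqrt(38) - 231) = 999*(-231 + sqrt(38)) = -230769 + 999*sqrt(38)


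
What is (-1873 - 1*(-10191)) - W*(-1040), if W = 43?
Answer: 53038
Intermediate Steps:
(-1873 - 1*(-10191)) - W*(-1040) = (-1873 - 1*(-10191)) - 43*(-1040) = (-1873 + 10191) - 1*(-44720) = 8318 + 44720 = 53038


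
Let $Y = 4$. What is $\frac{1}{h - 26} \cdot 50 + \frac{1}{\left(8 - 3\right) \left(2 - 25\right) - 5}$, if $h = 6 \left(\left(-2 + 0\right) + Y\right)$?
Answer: $- \frac{3007}{840} \approx -3.5798$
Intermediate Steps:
$h = 12$ ($h = 6 \left(\left(-2 + 0\right) + 4\right) = 6 \left(-2 + 4\right) = 6 \cdot 2 = 12$)
$\frac{1}{h - 26} \cdot 50 + \frac{1}{\left(8 - 3\right) \left(2 - 25\right) - 5} = \frac{1}{12 - 26} \cdot 50 + \frac{1}{\left(8 - 3\right) \left(2 - 25\right) - 5} = \frac{1}{-14} \cdot 50 + \frac{1}{5 \left(-23\right) - 5} = \left(- \frac{1}{14}\right) 50 + \frac{1}{-115 - 5} = - \frac{25}{7} + \frac{1}{-120} = - \frac{25}{7} - \frac{1}{120} = - \frac{3007}{840}$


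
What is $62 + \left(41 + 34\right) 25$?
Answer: $1937$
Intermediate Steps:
$62 + \left(41 + 34\right) 25 = 62 + 75 \cdot 25 = 62 + 1875 = 1937$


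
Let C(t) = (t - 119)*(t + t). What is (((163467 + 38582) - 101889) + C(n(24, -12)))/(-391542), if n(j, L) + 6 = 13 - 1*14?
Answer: -50962/195771 ≈ -0.26031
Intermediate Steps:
n(j, L) = -7 (n(j, L) = -6 + (13 - 1*14) = -6 + (13 - 14) = -6 - 1 = -7)
C(t) = 2*t*(-119 + t) (C(t) = (-119 + t)*(2*t) = 2*t*(-119 + t))
(((163467 + 38582) - 101889) + C(n(24, -12)))/(-391542) = (((163467 + 38582) - 101889) + 2*(-7)*(-119 - 7))/(-391542) = ((202049 - 101889) + 2*(-7)*(-126))*(-1/391542) = (100160 + 1764)*(-1/391542) = 101924*(-1/391542) = -50962/195771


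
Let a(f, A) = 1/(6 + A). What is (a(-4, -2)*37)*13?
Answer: 481/4 ≈ 120.25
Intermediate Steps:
(a(-4, -2)*37)*13 = (37/(6 - 2))*13 = (37/4)*13 = 481/4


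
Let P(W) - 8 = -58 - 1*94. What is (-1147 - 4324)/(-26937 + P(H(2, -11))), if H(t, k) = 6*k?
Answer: 5471/27081 ≈ 0.20202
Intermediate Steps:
P(W) = -144 (P(W) = 8 + (-58 - 1*94) = 8 + (-58 - 94) = 8 - 152 = -144)
(-1147 - 4324)/(-26937 + P(H(2, -11))) = (-1147 - 4324)/(-26937 - 144) = -5471/(-27081) = -5471*(-1/27081) = 5471/27081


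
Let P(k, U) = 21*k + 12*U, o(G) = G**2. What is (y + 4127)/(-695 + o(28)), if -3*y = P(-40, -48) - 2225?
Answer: 16022/267 ≈ 60.008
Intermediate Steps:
P(k, U) = 12*U + 21*k
y = 3641/3 (y = -((12*(-48) + 21*(-40)) - 2225)/3 = -((-576 - 840) - 2225)/3 = -(-1416 - 2225)/3 = -1/3*(-3641) = 3641/3 ≈ 1213.7)
(y + 4127)/(-695 + o(28)) = (3641/3 + 4127)/(-695 + 28**2) = 16022/(3*(-695 + 784)) = (16022/3)/89 = (16022/3)*(1/89) = 16022/267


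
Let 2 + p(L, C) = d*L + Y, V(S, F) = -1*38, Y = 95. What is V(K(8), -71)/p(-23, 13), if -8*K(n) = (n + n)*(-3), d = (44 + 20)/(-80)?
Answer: -190/557 ≈ -0.34111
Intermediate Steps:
d = -4/5 (d = 64*(-1/80) = -4/5 ≈ -0.80000)
K(n) = 3*n/4 (K(n) = -(n + n)*(-3)/8 = -2*n*(-3)/8 = -(-3)*n/4 = 3*n/4)
V(S, F) = -38
p(L, C) = 93 - 4*L/5 (p(L, C) = -2 + (-4*L/5 + 95) = -2 + (95 - 4*L/5) = 93 - 4*L/5)
V(K(8), -71)/p(-23, 13) = -38/(93 - 4/5*(-23)) = -38/(93 + 92/5) = -38/557/5 = -38*5/557 = -190/557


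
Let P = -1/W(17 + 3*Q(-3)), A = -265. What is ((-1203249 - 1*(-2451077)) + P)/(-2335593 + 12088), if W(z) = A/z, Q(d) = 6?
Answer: -66134891/123145765 ≈ -0.53705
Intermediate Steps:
W(z) = -265/z
P = 7/53 (P = -1/((-265/(17 + 3*6))) = -1/((-265/(17 + 18))) = -1/((-265/35)) = -1/((-265*1/35)) = -1/(-53/7) = -1*(-7/53) = 7/53 ≈ 0.13208)
((-1203249 - 1*(-2451077)) + P)/(-2335593 + 12088) = ((-1203249 - 1*(-2451077)) + 7/53)/(-2335593 + 12088) = ((-1203249 + 2451077) + 7/53)/(-2323505) = (1247828 + 7/53)*(-1/2323505) = (66134891/53)*(-1/2323505) = -66134891/123145765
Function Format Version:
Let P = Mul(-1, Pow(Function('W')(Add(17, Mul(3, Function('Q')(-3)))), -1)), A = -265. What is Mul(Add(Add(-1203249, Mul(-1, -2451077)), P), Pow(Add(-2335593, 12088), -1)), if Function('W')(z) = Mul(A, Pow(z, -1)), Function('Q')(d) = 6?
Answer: Rational(-66134891, 123145765) ≈ -0.53705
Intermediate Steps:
Function('W')(z) = Mul(-265, Pow(z, -1))
P = Rational(7, 53) (P = Mul(-1, Pow(Mul(-265, Pow(Add(17, Mul(3, 6)), -1)), -1)) = Mul(-1, Pow(Mul(-265, Pow(Add(17, 18), -1)), -1)) = Mul(-1, Pow(Mul(-265, Pow(35, -1)), -1)) = Mul(-1, Pow(Mul(-265, Rational(1, 35)), -1)) = Mul(-1, Pow(Rational(-53, 7), -1)) = Mul(-1, Rational(-7, 53)) = Rational(7, 53) ≈ 0.13208)
Mul(Add(Add(-1203249, Mul(-1, -2451077)), P), Pow(Add(-2335593, 12088), -1)) = Mul(Add(Add(-1203249, Mul(-1, -2451077)), Rational(7, 53)), Pow(Add(-2335593, 12088), -1)) = Mul(Add(Add(-1203249, 2451077), Rational(7, 53)), Pow(-2323505, -1)) = Mul(Add(1247828, Rational(7, 53)), Rational(-1, 2323505)) = Mul(Rational(66134891, 53), Rational(-1, 2323505)) = Rational(-66134891, 123145765)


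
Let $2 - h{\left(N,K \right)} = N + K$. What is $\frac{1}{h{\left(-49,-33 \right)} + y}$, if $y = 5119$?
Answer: $\frac{1}{5203} \approx 0.0001922$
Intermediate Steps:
$h{\left(N,K \right)} = 2 - K - N$ ($h{\left(N,K \right)} = 2 - \left(N + K\right) = 2 - \left(K + N\right) = 2 - K - N$)
$\frac{1}{h{\left(-49,-33 \right)} + y} = \frac{1}{\left(2 - -33 - -49\right) + 5119} = \frac{1}{\left(2 + 33 + 49\right) + 5119} = \frac{1}{84 + 5119} = \frac{1}{5203}$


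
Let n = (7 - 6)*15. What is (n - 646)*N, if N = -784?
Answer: 494704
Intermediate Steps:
n = 15 (n = 1*15 = 15)
(n - 646)*N = (15 - 646)*(-784) = -631*(-784) = 494704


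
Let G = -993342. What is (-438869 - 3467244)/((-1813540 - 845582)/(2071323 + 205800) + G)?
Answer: 2964899917633/753988191396 ≈ 3.9323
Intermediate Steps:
(-438869 - 3467244)/((-1813540 - 845582)/(2071323 + 205800) + G) = (-438869 - 3467244)/((-1813540 - 845582)/(2071323 + 205800) - 993342) = -3906113/(-2659122/2277123 - 993342) = -3906113/(-2659122*1/2277123 - 993342) = -3906113/(-886374/759041 - 993342) = -3906113/(-753988191396/759041) = -3906113*(-759041/753988191396) = 2964899917633/753988191396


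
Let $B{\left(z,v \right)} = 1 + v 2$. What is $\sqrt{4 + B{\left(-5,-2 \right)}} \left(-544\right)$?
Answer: $-544$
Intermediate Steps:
$B{\left(z,v \right)} = 1 + 2 v$
$\sqrt{4 + B{\left(-5,-2 \right)}} \left(-544\right) = \sqrt{4 + \left(1 + 2 \left(-2\right)\right)} \left(-544\right) = \sqrt{4 + \left(1 - 4\right)} \left(-544\right) = \sqrt{4 - 3} \left(-544\right) = \sqrt{1} \left(-544\right) = 1 \left(-544\right) = -544$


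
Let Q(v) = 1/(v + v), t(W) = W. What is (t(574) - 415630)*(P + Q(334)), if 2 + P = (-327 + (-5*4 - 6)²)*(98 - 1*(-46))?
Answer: -3483323549172/167 ≈ -2.0858e+10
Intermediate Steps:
Q(v) = 1/(2*v)
P = 50254 (P = -2 + (-327 + (-5*4 - 6)²)*(98 - 1*(-46)) = -2 + (-327 + (-20 - 6)²)*(98 + 46) = -2 + (-327 + (-26)²)*144 = -2 + (-327 + 676)*144 = -2 + 349*144 = -2 + 50256 = 50254)
(t(574) - 415630)*(P + Q(334)) = (574 - 415630)*(50254 + (½)/334) = -415056*(50254 + (½)*(1/334)) = -415056*(50254 + 1/668) = -415056*33569673/668 = -3483323549172/167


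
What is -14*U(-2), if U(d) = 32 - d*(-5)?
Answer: -308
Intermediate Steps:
U(d) = 32 + 5*d (U(d) = 32 - (-5)*d = 32 + 5*d)
-14*U(-2) = -14*(32 + 5*(-2)) = -14*(32 - 10) = -14*22 = -308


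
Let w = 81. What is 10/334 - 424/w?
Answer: -70403/13527 ≈ -5.2046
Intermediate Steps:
10/334 - 424/w = 10/334 - 424/81 = 10*(1/334) - 424*1/81 = 5/167 - 424/81 = -70403/13527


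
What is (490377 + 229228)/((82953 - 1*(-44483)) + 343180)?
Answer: 719605/470616 ≈ 1.5291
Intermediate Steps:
(490377 + 229228)/((82953 - 1*(-44483)) + 343180) = 719605/((82953 + 44483) + 343180) = 719605/(127436 + 343180) = 719605/470616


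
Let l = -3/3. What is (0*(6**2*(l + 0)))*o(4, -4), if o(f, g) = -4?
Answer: 0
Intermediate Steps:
l = -1 (l = -3*1/3 = -1)
(0*(6**2*(l + 0)))*o(4, -4) = (0*(6**2*(-1 + 0)))*(-4) = (0*(36*(-1)))*(-4) = (0*(-36))*(-4) = 0*(-4) = 0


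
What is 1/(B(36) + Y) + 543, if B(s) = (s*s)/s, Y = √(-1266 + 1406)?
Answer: 156936/289 - √35/578 ≈ 543.02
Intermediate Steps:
Y = 2*√35 (Y = √140 = 2*√35 ≈ 11.832)
B(s) = s (B(s) = s²/s = s)
1/(B(36) + Y) + 543 = 1/(36 + 2*√35) + 543 = 543 + 1/(36 + 2*√35)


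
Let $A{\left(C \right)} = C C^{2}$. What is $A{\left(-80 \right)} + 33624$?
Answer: $-478376$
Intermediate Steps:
$A{\left(C \right)} = C^{3}$
$A{\left(-80 \right)} + 33624 = \left(-80\right)^{3} + 33624 = -512000 + 33624 = -478376$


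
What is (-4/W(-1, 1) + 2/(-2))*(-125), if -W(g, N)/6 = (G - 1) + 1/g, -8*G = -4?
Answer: 1625/9 ≈ 180.56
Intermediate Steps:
G = ½ (G = -⅛*(-4) = ½ ≈ 0.50000)
W(g, N) = 3 - 6/g (W(g, N) = -6*((½ - 1) + 1/g) = -6*(-½ + 1/g) = 3 - 6/g)
(-4/W(-1, 1) + 2/(-2))*(-125) = (-4/(3 - 6/(-1)) + 2/(-2))*(-125) = (-4/(3 - 6*(-1)) + 2*(-½))*(-125) = (-4/(3 + 6) - 1)*(-125) = (-4/9 - 1)*(-125) = -13/9*(-125) = 1625/9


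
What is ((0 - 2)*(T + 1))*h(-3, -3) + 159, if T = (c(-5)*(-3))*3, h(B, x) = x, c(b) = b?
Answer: 435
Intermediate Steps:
T = 45 (T = -5*(-3)*3 = 15*3 = 45)
((0 - 2)*(T + 1))*h(-3, -3) + 159 = ((0 - 2)*(45 + 1))*(-3) + 159 = -2*46*(-3) + 159 = -92*(-3) + 159 = 276 + 159 = 435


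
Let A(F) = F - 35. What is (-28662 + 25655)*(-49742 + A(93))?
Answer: 149399788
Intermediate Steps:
A(F) = -35 + F
(-28662 + 25655)*(-49742 + A(93)) = (-28662 + 25655)*(-49742 + (-35 + 93)) = -3007*(-49742 + 58) = -3007*(-49684) = 149399788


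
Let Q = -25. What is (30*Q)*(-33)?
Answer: 24750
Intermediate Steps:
(30*Q)*(-33) = (30*(-25))*(-33) = -750*(-33) = 24750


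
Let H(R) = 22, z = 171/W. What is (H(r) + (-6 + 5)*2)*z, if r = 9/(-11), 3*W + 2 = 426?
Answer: 2565/106 ≈ 24.198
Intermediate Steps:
W = 424/3 (W = -⅔ + (⅓)*426 = -⅔ + 142 = 424/3 ≈ 141.33)
r = -9/11 (r = 9*(-1/11) = -9/11 ≈ -0.81818)
z = 513/424 (z = 171/(424/3) = 171*(3/424) = 513/424 ≈ 1.2099)
(H(r) + (-6 + 5)*2)*z = (22 + (-6 + 5)*2)*(513/424) = (22 - 1*2)*(513/424) = (22 - 2)*(513/424) = 20*(513/424) = 2565/106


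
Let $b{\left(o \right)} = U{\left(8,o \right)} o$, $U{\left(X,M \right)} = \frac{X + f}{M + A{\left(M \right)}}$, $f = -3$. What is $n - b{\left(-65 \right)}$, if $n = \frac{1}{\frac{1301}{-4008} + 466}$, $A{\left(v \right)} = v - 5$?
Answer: $- \frac{121209539}{50393529} \approx -2.4053$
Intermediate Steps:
$A{\left(v \right)} = -5 + v$ ($A{\left(v \right)} = v - 5 = -5 + v$)
$U{\left(X,M \right)} = \frac{-3 + X}{-5 + 2 M}$ ($U{\left(X,M \right)} = \frac{X - 3}{M + \left(-5 + M\right)} = \frac{-3 + X}{-5 + 2 M}$)
$b{\left(o \right)} = \frac{5 o}{-5 + 2 o}$ ($b{\left(o \right)} = \frac{-3 + 8}{-5 + 2 o} o = \frac{1}{-5 + 2 o} 5 o = \frac{5}{-5 + 2 o} o = \frac{5 o}{-5 + 2 o}$)
$n = \frac{4008}{1866427}$ ($n = \frac{1}{1301 \left(- \frac{1}{4008}\right) + 466} = \frac{1}{- \frac{1301}{4008} + 466} = \frac{1}{\frac{1866427}{4008}} = \frac{4008}{1866427} \approx 0.0021474$)
$n - b{\left(-65 \right)} = \frac{4008}{1866427} - 5 \left(-65\right) \frac{1}{-5 + 2 \left(-65\right)} = \frac{4008}{1866427} - 5 \left(-65\right) \frac{1}{-5 - 130} = \frac{4008}{1866427} - 5 \left(-65\right) \frac{1}{-135} = \frac{4008}{1866427} - 5 \left(-65\right) \left(- \frac{1}{135}\right) = \frac{4008}{1866427} - \frac{65}{27} = - \frac{121209539}{50393529}$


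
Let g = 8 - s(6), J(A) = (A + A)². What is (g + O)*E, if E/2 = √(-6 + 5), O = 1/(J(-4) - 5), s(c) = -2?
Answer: 1182*I/59 ≈ 20.034*I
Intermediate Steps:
J(A) = 4*A² (J(A) = (2*A)² = 4*A²)
O = 1/59 (O = 1/(4*(-4)² - 5) = 1/(4*16 - 5) = 1/(64 - 5) = 1/59 ≈ 0.016949)
g = 10 (g = 8 - 1*(-2) = 8 + 2 = 10)
E = 2*I (E = 2*√(-6 + 5) = 2*√(-1) = 2*I ≈ 2.0*I)
(g + O)*E = (10 + 1/59)*(2*I) = 591*(2*I)/59 = 1182*I/59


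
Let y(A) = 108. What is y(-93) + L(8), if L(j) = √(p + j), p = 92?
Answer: 118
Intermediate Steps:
L(j) = √(92 + j)
y(-93) + L(8) = 108 + √(92 + 8) = 108 + √100 = 108 + 10 = 118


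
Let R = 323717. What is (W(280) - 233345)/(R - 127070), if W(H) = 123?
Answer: -21202/17877 ≈ -1.1860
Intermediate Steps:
(W(280) - 233345)/(R - 127070) = (123 - 233345)/(323717 - 127070) = -233222/196647 = -233222*1/196647 = -21202/17877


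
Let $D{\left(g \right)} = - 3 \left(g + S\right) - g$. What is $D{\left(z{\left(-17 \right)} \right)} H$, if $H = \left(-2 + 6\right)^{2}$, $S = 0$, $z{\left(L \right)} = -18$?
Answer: $1152$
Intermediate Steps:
$H = 16$ ($H = 4^{2} = 16$)
$D{\left(g \right)} = - 4 g$ ($D{\left(g \right)} = - 3 \left(g + 0\right) - g = - 3 g - g = - 4 g$)
$D{\left(z{\left(-17 \right)} \right)} H = \left(-4\right) \left(-18\right) 16 = 72 \cdot 16 = 1152$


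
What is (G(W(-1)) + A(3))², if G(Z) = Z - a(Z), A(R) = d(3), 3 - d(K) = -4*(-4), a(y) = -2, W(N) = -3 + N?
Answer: 225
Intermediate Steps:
d(K) = -13 (d(K) = 3 - (-4)*(-4) = 3 - 1*16 = 3 - 16 = -13)
A(R) = -13
G(Z) = 2 + Z (G(Z) = Z - 1*(-2) = Z + 2 = 2 + Z)
(G(W(-1)) + A(3))² = ((2 + (-3 - 1)) - 13)² = ((2 - 4) - 13)² = (-2 - 13)² = (-15)² = 225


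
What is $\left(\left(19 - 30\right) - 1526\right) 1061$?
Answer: $-1630757$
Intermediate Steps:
$\left(\left(19 - 30\right) - 1526\right) 1061 = \left(-11 - 1526\right) 1061 = \left(-1537\right) 1061 = -1630757$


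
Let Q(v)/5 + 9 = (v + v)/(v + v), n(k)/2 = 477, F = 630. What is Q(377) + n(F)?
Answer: 914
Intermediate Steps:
n(k) = 954 (n(k) = 2*477 = 954)
Q(v) = -40 (Q(v) = -45 + 5*((v + v)/(v + v)) = -45 + 5*((2*v)/((2*v))) = -45 + 5*((2*v)*(1/(2*v))) = -45 + 5*1 = -45 + 5 = -40)
Q(377) + n(F) = -40 + 954 = 914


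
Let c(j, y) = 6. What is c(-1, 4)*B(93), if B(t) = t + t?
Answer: 1116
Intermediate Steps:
B(t) = 2*t
c(-1, 4)*B(93) = 6*(2*93) = 6*186 = 1116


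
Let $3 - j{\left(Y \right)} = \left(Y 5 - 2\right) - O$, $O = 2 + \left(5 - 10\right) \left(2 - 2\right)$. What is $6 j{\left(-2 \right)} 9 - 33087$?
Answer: $-32169$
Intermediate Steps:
$O = 2$ ($O = 2 + \left(5 - 10\right) 0 = 2 - 0 = 2 + 0 = 2$)
$j{\left(Y \right)} = 7 - 5 Y$ ($j{\left(Y \right)} = 3 - \left(\left(Y 5 - 2\right) - 2\right) = 3 - \left(\left(5 Y - 2\right) - 2\right) = 3 - \left(\left(-2 + 5 Y\right) - 2\right) = 3 - \left(-4 + 5 Y\right) = 7 - 5 Y$)
$6 j{\left(-2 \right)} 9 - 33087 = 6 \left(7 - -10\right) 9 - 33087 = 6 \left(7 + 10\right) 9 - 33087 = 6 \cdot 17 \cdot 9 - 33087 = 102 \cdot 9 - 33087 = 918 - 33087 = -32169$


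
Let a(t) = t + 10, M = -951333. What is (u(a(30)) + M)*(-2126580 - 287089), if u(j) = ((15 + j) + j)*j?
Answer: 2287031028577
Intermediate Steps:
a(t) = 10 + t
u(j) = j*(15 + 2*j) (u(j) = (15 + 2*j)*j = j*(15 + 2*j))
(u(a(30)) + M)*(-2126580 - 287089) = ((10 + 30)*(15 + 2*(10 + 30)) - 951333)*(-2126580 - 287089) = (40*(15 + 2*40) - 951333)*(-2413669) = (40*(15 + 80) - 951333)*(-2413669) = (40*95 - 951333)*(-2413669) = (3800 - 951333)*(-2413669) = -947533*(-2413669) = 2287031028577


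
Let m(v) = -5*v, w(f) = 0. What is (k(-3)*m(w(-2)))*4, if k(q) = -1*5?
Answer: 0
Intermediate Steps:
k(q) = -5
(k(-3)*m(w(-2)))*4 = -(-25)*0*4 = -5*0*4 = 0*4 = 0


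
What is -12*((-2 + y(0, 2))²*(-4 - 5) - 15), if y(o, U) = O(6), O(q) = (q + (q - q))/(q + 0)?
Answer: 288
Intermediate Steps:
O(q) = 1 (O(q) = (q + 0)/q = q/q = 1)
y(o, U) = 1
-12*((-2 + y(0, 2))²*(-4 - 5) - 15) = -12*((-2 + 1)²*(-4 - 5) - 15) = -12*((-1)²*(-9) - 15) = -12*(1*(-9) - 15) = -12*(-9 - 15) = -12*(-24) = 288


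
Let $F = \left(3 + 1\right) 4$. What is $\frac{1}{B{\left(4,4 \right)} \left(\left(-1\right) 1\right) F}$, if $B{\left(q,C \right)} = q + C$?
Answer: $- \frac{1}{128} \approx -0.0078125$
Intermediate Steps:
$B{\left(q,C \right)} = C + q$
$F = 16$ ($F = 4 \cdot 4 = 16$)
$\frac{1}{B{\left(4,4 \right)} \left(\left(-1\right) 1\right) F} = \frac{1}{\left(4 + 4\right) \left(\left(-1\right) 1\right) 16} = \frac{1}{8 \left(-1\right) 16} = \frac{1}{\left(-8\right) 16} = \frac{1}{-128} = - \frac{1}{128}$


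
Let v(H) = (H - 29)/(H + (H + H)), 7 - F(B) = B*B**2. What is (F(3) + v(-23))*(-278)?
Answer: 369184/69 ≈ 5350.5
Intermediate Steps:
F(B) = 7 - B**3 (F(B) = 7 - B*B**2 = 7 - B**3)
v(H) = (-29 + H)/(3*H) (v(H) = (-29 + H)/(H + 2*H) = (-29 + H)/((3*H)) = (-29 + H)*(1/(3*H)) = (-29 + H)/(3*H))
(F(3) + v(-23))*(-278) = ((7 - 1*3**3) + (1/3)*(-29 - 23)/(-23))*(-278) = ((7 - 1*27) + (1/3)*(-1/23)*(-52))*(-278) = ((7 - 27) + 52/69)*(-278) = (-20 + 52/69)*(-278) = -1328/69*(-278) = 369184/69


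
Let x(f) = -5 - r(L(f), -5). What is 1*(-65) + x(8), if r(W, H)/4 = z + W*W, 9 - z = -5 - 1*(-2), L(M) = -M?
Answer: -374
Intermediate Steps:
z = 12 (z = 9 - (-5 - 1*(-2)) = 9 - (-5 + 2) = 9 - 1*(-3) = 9 + 3 = 12)
r(W, H) = 48 + 4*W**2 (r(W, H) = 4*(12 + W*W) = 4*(12 + W**2) = 48 + 4*W**2)
x(f) = -53 - 4*f**2 (x(f) = -5 - (48 + 4*(-f)**2) = -5 - (48 + 4*f**2) = -5 + (-48 - 4*f**2) = -53 - 4*f**2)
1*(-65) + x(8) = 1*(-65) + (-53 - 4*8**2) = -65 + (-53 - 4*64) = -65 + (-53 - 256) = -65 - 309 = -374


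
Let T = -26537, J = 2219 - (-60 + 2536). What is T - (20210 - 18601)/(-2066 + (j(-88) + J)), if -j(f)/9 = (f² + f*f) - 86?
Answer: -3740149708/140941 ≈ -26537.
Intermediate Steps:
j(f) = 774 - 18*f² (j(f) = -9*((f² + f*f) - 86) = -9*((f² + f²) - 86) = -9*(2*f² - 86) = -9*(-86 + 2*f²) = 774 - 18*f²)
J = -257 (J = 2219 - 1*2476 = 2219 - 2476 = -257)
T - (20210 - 18601)/(-2066 + (j(-88) + J)) = -26537 - (20210 - 18601)/(-2066 + ((774 - 18*(-88)²) - 257)) = -26537 - 1609/(-2066 + ((774 - 18*7744) - 257)) = -26537 - 1609/(-2066 + ((774 - 139392) - 257)) = -26537 - 1609/(-2066 + (-138618 - 257)) = -26537 - 1609/(-2066 - 138875) = -26537 - 1609/(-140941) = -26537 - 1609*(-1)/140941 = -26537 - 1*(-1609/140941) = -26537 + 1609/140941 = -3740149708/140941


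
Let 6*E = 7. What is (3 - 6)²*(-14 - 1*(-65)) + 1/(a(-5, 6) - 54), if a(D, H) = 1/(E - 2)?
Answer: 126679/276 ≈ 458.98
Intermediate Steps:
E = 7/6 (E = (⅙)*7 = 7/6 ≈ 1.1667)
a(D, H) = -6/5 (a(D, H) = 1/(7/6 - 2) = 1/(-⅚) = -6/5)
(3 - 6)²*(-14 - 1*(-65)) + 1/(a(-5, 6) - 54) = (3 - 6)²*(-14 - 1*(-65)) + 1/(-6/5 - 54) = (-3)²*(-14 + 65) + 1/(-276/5) = 9*51 - 5/276 = 459 - 5/276 = 126679/276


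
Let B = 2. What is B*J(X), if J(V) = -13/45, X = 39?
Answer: -26/45 ≈ -0.57778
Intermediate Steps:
J(V) = -13/45 (J(V) = -13*1/45 = -13/45)
B*J(X) = 2*(-13/45) = -26/45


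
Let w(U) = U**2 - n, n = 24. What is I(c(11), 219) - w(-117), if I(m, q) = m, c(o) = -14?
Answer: -13679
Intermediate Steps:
w(U) = -24 + U**2 (w(U) = U**2 - 1*24 = U**2 - 24 = -24 + U**2)
I(c(11), 219) - w(-117) = -14 - (-24 + (-117)**2) = -14 - (-24 + 13689) = -14 - 1*13665 = -14 - 13665 = -13679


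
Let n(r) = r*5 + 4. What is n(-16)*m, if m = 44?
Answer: -3344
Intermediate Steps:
n(r) = 4 + 5*r (n(r) = 5*r + 4 = 4 + 5*r)
n(-16)*m = (4 + 5*(-16))*44 = (4 - 80)*44 = -76*44 = -3344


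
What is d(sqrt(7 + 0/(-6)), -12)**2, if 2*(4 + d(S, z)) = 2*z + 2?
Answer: 225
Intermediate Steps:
d(S, z) = -3 + z (d(S, z) = -4 + (2*z + 2)/2 = -4 + (2 + 2*z)/2 = -4 + (1 + z) = -3 + z)
d(sqrt(7 + 0/(-6)), -12)**2 = (-3 - 12)**2 = (-15)**2 = 225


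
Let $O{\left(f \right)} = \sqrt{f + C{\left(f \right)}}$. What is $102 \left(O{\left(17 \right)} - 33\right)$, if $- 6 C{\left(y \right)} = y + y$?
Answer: $-3366 + 34 \sqrt{102} \approx -3022.6$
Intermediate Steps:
$C{\left(y \right)} = - \frac{y}{3}$ ($C{\left(y \right)} = - \frac{y + y}{6} = - \frac{2 y}{6} = - \frac{y}{3}$)
$O{\left(f \right)} = \frac{\sqrt{6} \sqrt{f}}{3}$ ($O{\left(f \right)} = \sqrt{f - \frac{f}{3}} = \sqrt{\frac{2 f}{3}} = \frac{\sqrt{6} \sqrt{f}}{3}$)
$102 \left(O{\left(17 \right)} - 33\right) = 102 \left(\frac{\sqrt{6} \sqrt{17}}{3} - 33\right) = 102 \left(\frac{\sqrt{102}}{3} - 33\right) = 102 \left(-33 + \frac{\sqrt{102}}{3}\right) = -3366 + 34 \sqrt{102}$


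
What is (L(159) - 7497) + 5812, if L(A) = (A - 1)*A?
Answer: 23437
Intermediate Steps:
L(A) = A*(-1 + A) (L(A) = (-1 + A)*A = A*(-1 + A))
(L(159) - 7497) + 5812 = (159*(-1 + 159) - 7497) + 5812 = (159*158 - 7497) + 5812 = (25122 - 7497) + 5812 = 17625 + 5812 = 23437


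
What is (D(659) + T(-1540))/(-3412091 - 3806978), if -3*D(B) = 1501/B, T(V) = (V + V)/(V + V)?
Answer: -476/14272099413 ≈ -3.3352e-8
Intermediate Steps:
T(V) = 1 (T(V) = (2*V)/((2*V)) = (2*V)*(1/(2*V)) = 1)
D(B) = -1501/(3*B)
(D(659) + T(-1540))/(-3412091 - 3806978) = (-1501/3/659 + 1)/(-3412091 - 3806978) = (-1501/3*1/659 + 1)/(-7219069) = (-1501/1977 + 1)*(-1/7219069) = (476/1977)*(-1/7219069) = -476/14272099413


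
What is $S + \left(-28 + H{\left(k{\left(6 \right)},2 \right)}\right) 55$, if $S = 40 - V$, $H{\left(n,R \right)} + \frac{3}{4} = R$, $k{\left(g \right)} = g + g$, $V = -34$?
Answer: $- \frac{5589}{4} \approx -1397.3$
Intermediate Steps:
$k{\left(g \right)} = 2 g$
$H{\left(n,R \right)} = - \frac{3}{4} + R$
$S = 74$ ($S = 40 - -34 = 40 + 34 = 74$)
$S + \left(-28 + H{\left(k{\left(6 \right)},2 \right)}\right) 55 = 74 + \left(-28 + \left(- \frac{3}{4} + 2\right)\right) 55 = 74 + \left(-28 + \frac{5}{4}\right) 55 = 74 - \frac{5885}{4} = - \frac{5589}{4}$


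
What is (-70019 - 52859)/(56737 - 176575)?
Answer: 61439/59919 ≈ 1.0254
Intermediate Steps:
(-70019 - 52859)/(56737 - 176575) = -122878/(-119838) = -122878*(-1/119838) = 61439/59919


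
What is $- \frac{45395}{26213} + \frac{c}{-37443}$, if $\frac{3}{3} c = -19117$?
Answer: $- \frac{171230152}{140213337} \approx -1.2212$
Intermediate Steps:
$c = -19117$
$- \frac{45395}{26213} + \frac{c}{-37443} = - \frac{45395}{26213} - \frac{19117}{-37443} = \left(-45395\right) \frac{1}{26213} - - \frac{2731}{5349} = - \frac{45395}{26213} + \frac{2731}{5349} = - \frac{171230152}{140213337}$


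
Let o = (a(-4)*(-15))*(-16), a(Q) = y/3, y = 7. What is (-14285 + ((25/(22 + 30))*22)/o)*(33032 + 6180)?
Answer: -407783870595/728 ≈ -5.6014e+8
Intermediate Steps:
a(Q) = 7/3
o = 560 (o = ((7/3)*(-15))*(-16) = -35*(-16) = 560)
(-14285 + ((25/(22 + 30))*22)/o)*(33032 + 6180) = (-14285 + ((25/(22 + 30))*22)/560)*(33032 + 6180) = (-14285 + ((25/52)*22)*(1/560))*39212 = (-14285 + (275/26)*(1/560))*39212 = (-14285 + 55/2912)*39212 = -41597865/2912*39212 = -407783870595/728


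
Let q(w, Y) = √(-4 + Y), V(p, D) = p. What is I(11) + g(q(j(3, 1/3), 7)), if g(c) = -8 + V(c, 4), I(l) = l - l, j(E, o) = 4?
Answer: -8 + √3 ≈ -6.2680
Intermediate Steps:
I(l) = 0
g(c) = -8 + c
I(11) + g(q(j(3, 1/3), 7)) = 0 + (-8 + √(-4 + 7)) = 0 + (-8 + √3) = -8 + √3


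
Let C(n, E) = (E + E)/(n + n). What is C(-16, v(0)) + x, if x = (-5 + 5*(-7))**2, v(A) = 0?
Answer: 1600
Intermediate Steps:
x = 1600 (x = (-5 - 35)**2 = (-40)**2 = 1600)
C(n, E) = E/n (C(n, E) = (2*E)/((2*n)) = (2*E)*(1/(2*n)) = E/n)
C(-16, v(0)) + x = 0/(-16) + 1600 = 0*(-1/16) + 1600 = 0 + 1600 = 1600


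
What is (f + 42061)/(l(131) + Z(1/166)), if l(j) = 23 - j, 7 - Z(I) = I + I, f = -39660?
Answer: -199283/8384 ≈ -23.769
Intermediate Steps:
Z(I) = 7 - 2*I (Z(I) = 7 - (I + I) = 7 - 2*I)
(f + 42061)/(l(131) + Z(1/166)) = (-39660 + 42061)/((23 - 1*131) + (7 - 2/166)) = 2401/((23 - 131) + (7 - 2*1/166)) = 2401/(-108 + (7 - 1/83)) = 2401/(-108 + 580/83) = 2401/(-8384/83) = 2401*(-83/8384) = -199283/8384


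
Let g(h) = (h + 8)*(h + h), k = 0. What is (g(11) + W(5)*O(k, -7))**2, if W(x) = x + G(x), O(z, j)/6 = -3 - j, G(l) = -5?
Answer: 174724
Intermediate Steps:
g(h) = 2*h*(8 + h) (g(h) = (8 + h)*(2*h) = 2*h*(8 + h))
O(z, j) = -18 - 6*j (O(z, j) = 6*(-3 - j) = -18 - 6*j)
W(x) = -5 + x (W(x) = x - 5 = -5 + x)
(g(11) + W(5)*O(k, -7))**2 = (2*11*(8 + 11) + (-5 + 5)*(-18 - 6*(-7)))**2 = (2*11*19 + 0*(-18 + 42))**2 = (418 + 0*24)**2 = (418 + 0)**2 = 418**2 = 174724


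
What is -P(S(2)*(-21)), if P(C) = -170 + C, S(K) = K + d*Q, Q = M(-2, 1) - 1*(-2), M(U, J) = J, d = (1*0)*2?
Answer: 212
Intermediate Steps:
d = 0 (d = 0*2 = 0)
Q = 3 (Q = 1 - 1*(-2) = 1 + 2 = 3)
S(K) = K (S(K) = K + 0*3 = K + 0 = K)
-P(S(2)*(-21)) = -(-170 + 2*(-21)) = -(-170 - 42) = -1*(-212) = 212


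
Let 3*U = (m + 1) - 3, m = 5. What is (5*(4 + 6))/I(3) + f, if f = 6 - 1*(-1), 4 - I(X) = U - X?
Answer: 46/3 ≈ 15.333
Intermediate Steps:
U = 1 (U = ((5 + 1) - 3)/3 = (6 - 3)/3 = (⅓)*3 = 1)
I(X) = 3 + X (I(X) = 4 - (1 - X) = 4 + (-1 + X) = 3 + X)
f = 7 (f = 6 + 1 = 7)
(5*(4 + 6))/I(3) + f = (5*(4 + 6))/(3 + 3) + 7 = (5*10)/6 + 7 = (⅙)*50 + 7 = 25/3 + 7 = 46/3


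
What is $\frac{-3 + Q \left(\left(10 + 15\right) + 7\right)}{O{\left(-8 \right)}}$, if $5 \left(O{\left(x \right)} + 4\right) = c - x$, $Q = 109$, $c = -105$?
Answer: $- \frac{17425}{117} \approx -148.93$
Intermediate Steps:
$O{\left(x \right)} = -25 - \frac{x}{5}$ ($O{\left(x \right)} = -4 + \frac{-105 - x}{5} = -4 - \left(21 + \frac{x}{5}\right) = -25 - \frac{x}{5}$)
$\frac{-3 + Q \left(\left(10 + 15\right) + 7\right)}{O{\left(-8 \right)}} = \frac{-3 + 109 \left(\left(10 + 15\right) + 7\right)}{-25 - - \frac{8}{5}} = \frac{-3 + 109 \left(25 + 7\right)}{-25 + \frac{8}{5}} = \frac{-3 + 109 \cdot 32}{- \frac{117}{5}} = \left(-3 + 3488\right) \left(- \frac{5}{117}\right) = 3485 \left(- \frac{5}{117}\right) = - \frac{17425}{117}$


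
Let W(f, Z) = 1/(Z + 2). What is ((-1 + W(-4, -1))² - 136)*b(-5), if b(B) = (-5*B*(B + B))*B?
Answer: -170000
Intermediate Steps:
W(f, Z) = 1/(2 + Z)
b(B) = -10*B³ (b(B) = (-5*B*2*B)*B = (-10*B²)*B = -10*B³)
((-1 + W(-4, -1))² - 136)*b(-5) = ((-1 + 1/(2 - 1))² - 136)*(-10*(-5)³) = ((-1 + 1/1)² - 136)*(-10*(-125)) = ((-1 + 1)² - 136)*1250 = (0² - 136)*1250 = (0 - 136)*1250 = -136*1250 = -170000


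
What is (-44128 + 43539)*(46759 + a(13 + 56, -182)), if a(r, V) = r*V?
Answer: -20144389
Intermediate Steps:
a(r, V) = V*r
(-44128 + 43539)*(46759 + a(13 + 56, -182)) = (-44128 + 43539)*(46759 - 182*(13 + 56)) = -589*(46759 - 182*69) = -589*(46759 - 12558) = -589*34201 = -20144389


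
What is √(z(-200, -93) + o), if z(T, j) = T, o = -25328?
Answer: 2*I*√6382 ≈ 159.77*I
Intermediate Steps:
√(z(-200, -93) + o) = √(-200 - 25328) = √(-25528) = 2*I*√6382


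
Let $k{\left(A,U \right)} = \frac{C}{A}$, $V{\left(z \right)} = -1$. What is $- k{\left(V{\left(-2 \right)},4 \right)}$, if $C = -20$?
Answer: $-20$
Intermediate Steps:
$k{\left(A,U \right)} = - \frac{20}{A}$
$- k{\left(V{\left(-2 \right)},4 \right)} = - \frac{-20}{-1} = - \left(-20\right) \left(-1\right) = \left(-1\right) 20 = -20$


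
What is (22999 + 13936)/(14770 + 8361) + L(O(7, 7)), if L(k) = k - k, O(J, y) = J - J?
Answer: 36935/23131 ≈ 1.5968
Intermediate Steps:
O(J, y) = 0
L(k) = 0
(22999 + 13936)/(14770 + 8361) + L(O(7, 7)) = (22999 + 13936)/(14770 + 8361) + 0 = 36935/23131 + 0 = 36935/23131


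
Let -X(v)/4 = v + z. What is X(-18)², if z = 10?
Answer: 1024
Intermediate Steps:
X(v) = -40 - 4*v (X(v) = -4*(v + 10) = -4*(10 + v) = -40 - 4*v)
X(-18)² = (-40 - 4*(-18))² = (-40 + 72)² = 32² = 1024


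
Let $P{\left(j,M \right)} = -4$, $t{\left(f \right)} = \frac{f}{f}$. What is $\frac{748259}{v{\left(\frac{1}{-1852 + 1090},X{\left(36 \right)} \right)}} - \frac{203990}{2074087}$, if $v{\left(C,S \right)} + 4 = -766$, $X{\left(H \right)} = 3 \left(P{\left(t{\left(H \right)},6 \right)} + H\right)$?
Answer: $- \frac{1552111336833}{1597046990} \approx -971.86$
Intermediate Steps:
$t{\left(f \right)} = 1$
$X{\left(H \right)} = -12 + 3 H$ ($X{\left(H \right)} = 3 \left(-4 + H\right) = -12 + 3 H$)
$v{\left(C,S \right)} = -770$ ($v{\left(C,S \right)} = -4 - 766 = -770$)
$\frac{748259}{v{\left(\frac{1}{-1852 + 1090},X{\left(36 \right)} \right)}} - \frac{203990}{2074087} = \frac{748259}{-770} - \frac{203990}{2074087} = 748259 \left(- \frac{1}{770}\right) - \frac{203990}{2074087} = - \frac{748259}{770} - \frac{203990}{2074087} = - \frac{1552111336833}{1597046990}$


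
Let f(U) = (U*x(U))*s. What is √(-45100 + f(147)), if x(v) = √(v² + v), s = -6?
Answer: 2*√(-11275 - 3087*√111) ≈ 418.56*I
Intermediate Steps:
x(v) = √(v + v²)
f(U) = -6*U*√(U*(1 + U)) (f(U) = (U*√(U*(1 + U)))*(-6) = -6*U*√(U*(1 + U)))
√(-45100 + f(147)) = √(-45100 - 6*147*√(147*(1 + 147))) = √(-45100 - 6*147*√(147*148)) = √(-45100 - 6*147*√21756) = √(-45100 - 6*147*14*√111) = √(-45100 - 12348*√111)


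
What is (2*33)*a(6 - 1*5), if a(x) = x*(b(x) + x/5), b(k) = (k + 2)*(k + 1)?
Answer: 2046/5 ≈ 409.20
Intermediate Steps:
b(k) = (1 + k)*(2 + k) (b(k) = (2 + k)*(1 + k) = (1 + k)*(2 + k))
a(x) = x*(2 + x² + 16*x/5) (a(x) = x*((2 + x² + 3*x) + x/5) = x*(2 + x² + 16*x/5))
(2*33)*a(6 - 1*5) = (2*33)*((6 - 1*5)*(10 + 5*(6 - 1*5)² + 16*(6 - 1*5))/5) = 66*((6 - 5)*(10 + 5*(6 - 5)² + 16*(6 - 5))/5) = 66*((⅕)*1*(10 + 5*1² + 16*1)) = 66*((⅕)*1*(10 + 5*1 + 16)) = 66*((⅕)*1*(10 + 5 + 16)) = 66*((⅕)*1*31) = 66*(31/5) = 2046/5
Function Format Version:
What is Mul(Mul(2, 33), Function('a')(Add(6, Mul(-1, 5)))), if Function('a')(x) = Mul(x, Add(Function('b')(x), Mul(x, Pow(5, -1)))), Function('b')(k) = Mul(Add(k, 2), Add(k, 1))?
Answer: Rational(2046, 5) ≈ 409.20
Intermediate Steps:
Function('b')(k) = Mul(Add(1, k), Add(2, k)) (Function('b')(k) = Mul(Add(2, k), Add(1, k)) = Mul(Add(1, k), Add(2, k)))
Function('a')(x) = Mul(x, Add(2, Pow(x, 2), Mul(Rational(16, 5), x))) (Function('a')(x) = Mul(x, Add(Add(2, Pow(x, 2), Mul(3, x)), Mul(x, Pow(5, -1)))) = Mul(x, Add(Add(2, Pow(x, 2), Mul(3, x)), Mul(x, Rational(1, 5)))) = Mul(x, Add(Add(2, Pow(x, 2), Mul(3, x)), Mul(Rational(1, 5), x))) = Mul(x, Add(2, Pow(x, 2), Mul(Rational(16, 5), x))))
Mul(Mul(2, 33), Function('a')(Add(6, Mul(-1, 5)))) = Mul(Mul(2, 33), Mul(Rational(1, 5), Add(6, Mul(-1, 5)), Add(10, Mul(5, Pow(Add(6, Mul(-1, 5)), 2)), Mul(16, Add(6, Mul(-1, 5)))))) = Mul(66, Mul(Rational(1, 5), Add(6, -5), Add(10, Mul(5, Pow(Add(6, -5), 2)), Mul(16, Add(6, -5))))) = Mul(66, Mul(Rational(1, 5), 1, Add(10, Mul(5, Pow(1, 2)), Mul(16, 1)))) = Mul(66, Mul(Rational(1, 5), 1, Add(10, Mul(5, 1), 16))) = Mul(66, Mul(Rational(1, 5), 1, Add(10, 5, 16))) = Mul(66, Mul(Rational(1, 5), 1, 31)) = Mul(66, Rational(31, 5)) = Rational(2046, 5)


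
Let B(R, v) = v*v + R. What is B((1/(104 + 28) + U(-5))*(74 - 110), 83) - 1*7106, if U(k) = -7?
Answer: 382/11 ≈ 34.727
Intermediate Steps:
B(R, v) = R + v² (B(R, v) = v² + R = R + v²)
B((1/(104 + 28) + U(-5))*(74 - 110), 83) - 1*7106 = ((1/(104 + 28) - 7)*(74 - 110) + 83²) - 1*7106 = ((1/132 - 7)*(-36) + 6889) - 7106 = (-923/132*(-36) + 6889) - 7106 = (2769/11 + 6889) - 7106 = 78548/11 - 7106 = 382/11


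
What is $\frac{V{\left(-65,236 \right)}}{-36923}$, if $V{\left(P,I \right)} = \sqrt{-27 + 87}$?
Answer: $- \frac{2 \sqrt{15}}{36923} \approx -0.00020979$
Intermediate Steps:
$V{\left(P,I \right)} = 2 \sqrt{15}$ ($V{\left(P,I \right)} = \sqrt{60} = 2 \sqrt{15}$)
$\frac{V{\left(-65,236 \right)}}{-36923} = \frac{2 \sqrt{15}}{-36923} = 2 \sqrt{15} \left(- \frac{1}{36923}\right) = - \frac{2 \sqrt{15}}{36923}$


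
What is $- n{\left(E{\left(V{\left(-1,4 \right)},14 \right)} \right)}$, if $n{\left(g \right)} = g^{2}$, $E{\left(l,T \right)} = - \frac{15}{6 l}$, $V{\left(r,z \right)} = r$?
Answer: $- \frac{25}{4} \approx -6.25$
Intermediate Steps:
$E{\left(l,T \right)} = - \frac{5}{2 l}$ ($E{\left(l,T \right)} = - 15 \frac{1}{6 l} = - \frac{5}{2 l}$)
$- n{\left(E{\left(V{\left(-1,4 \right)},14 \right)} \right)} = - \left(- \frac{5}{2 \left(-1\right)}\right)^{2} = - \left(\left(- \frac{5}{2}\right) \left(-1\right)\right)^{2} = - \left(\frac{5}{2}\right)^{2} = \left(-1\right) \frac{25}{4} = - \frac{25}{4}$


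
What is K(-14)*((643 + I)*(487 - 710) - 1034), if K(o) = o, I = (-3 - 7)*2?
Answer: 1959482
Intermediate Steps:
I = -20 (I = -10*2 = -20)
K(-14)*((643 + I)*(487 - 710) - 1034) = -14*((643 - 20)*(487 - 710) - 1034) = -14*(623*(-223) - 1034) = -14*(-138929 - 1034) = -14*(-139963) = 1959482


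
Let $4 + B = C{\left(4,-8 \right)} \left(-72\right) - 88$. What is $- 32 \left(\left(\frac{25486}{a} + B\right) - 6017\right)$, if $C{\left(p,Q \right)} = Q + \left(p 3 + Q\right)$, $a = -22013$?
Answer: $\frac{4101221088}{22013} \approx 1.8631 \cdot 10^{5}$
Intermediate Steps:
$C{\left(p,Q \right)} = 2 Q + 3 p$ ($C{\left(p,Q \right)} = Q + \left(3 p + Q\right) = Q + \left(Q + 3 p\right) = 2 Q + 3 p$)
$B = 196$ ($B = -4 - \left(88 - \left(2 \left(-8\right) + 3 \cdot 4\right) \left(-72\right)\right) = -4 - \left(88 - \left(-16 + 12\right) \left(-72\right)\right) = -4 - -200 = -4 + \left(288 - 88\right) = -4 + 200 = 196$)
$- 32 \left(\left(\frac{25486}{a} + B\right) - 6017\right) = - 32 \left(\left(\frac{25486}{-22013} + 196\right) - 6017\right) = - 32 \left(\left(25486 \left(- \frac{1}{22013}\right) + 196\right) - 6017\right) = - 32 \left(\left(- \frac{25486}{22013} + 196\right) - 6017\right) = - 32 \left(\frac{4289062}{22013} - 6017\right) = \left(-32\right) \left(- \frac{128163159}{22013}\right) = \frac{4101221088}{22013}$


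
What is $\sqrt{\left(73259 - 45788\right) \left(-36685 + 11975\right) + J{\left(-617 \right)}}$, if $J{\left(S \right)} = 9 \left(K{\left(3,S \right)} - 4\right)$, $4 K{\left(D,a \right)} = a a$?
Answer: $\frac{i \sqrt{2711807583}}{2} \approx 26038.0 i$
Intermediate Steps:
$K{\left(D,a \right)} = \frac{a^{2}}{4}$ ($K{\left(D,a \right)} = \frac{a a}{4} = \frac{a^{2}}{4}$)
$J{\left(S \right)} = -36 + \frac{9 S^{2}}{4}$ ($J{\left(S \right)} = 9 \left(\frac{S^{2}}{4} - 4\right) = 9 \left(-4 + \frac{S^{2}}{4}\right) = -36 + \frac{9 S^{2}}{4}$)
$\sqrt{\left(73259 - 45788\right) \left(-36685 + 11975\right) + J{\left(-617 \right)}} = \sqrt{\left(73259 - 45788\right) \left(-36685 + 11975\right) - \left(36 - \frac{9 \left(-617\right)^{2}}{4}\right)} = \sqrt{27471 \left(-24710\right) + \left(-36 + \frac{9}{4} \cdot 380689\right)} = \sqrt{-678808410 + \left(-36 + \frac{3426201}{4}\right)} = \sqrt{-678808410 + \frac{3426057}{4}} = \sqrt{- \frac{2711807583}{4}} = \frac{i \sqrt{2711807583}}{2}$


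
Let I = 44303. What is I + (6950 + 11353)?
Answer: 62606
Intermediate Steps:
I + (6950 + 11353) = 44303 + (6950 + 11353) = 44303 + 18303 = 62606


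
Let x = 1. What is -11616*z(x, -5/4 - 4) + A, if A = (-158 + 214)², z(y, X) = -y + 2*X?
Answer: 136720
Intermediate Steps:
A = 3136 (A = 56² = 3136)
-11616*z(x, -5/4 - 4) + A = -11616*(-1*1 + 2*(-5/4 - 4)) + 3136 = -11616*(-1 + 2*(-5*¼ - 4)) + 3136 = -11616*(-1 + 2*(-5/4 - 4)) + 3136 = -11616*(-1 + 2*(-21/4)) + 3136 = -11616*(-1 - 21/2) + 3136 = -11616*(-23/2) + 3136 = 133584 + 3136 = 136720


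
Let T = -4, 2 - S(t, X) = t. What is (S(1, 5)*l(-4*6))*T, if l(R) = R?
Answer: 96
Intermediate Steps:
S(t, X) = 2 - t
(S(1, 5)*l(-4*6))*T = ((2 - 1*1)*(-4*6))*(-4) = ((2 - 1)*(-24))*(-4) = (1*(-24))*(-4) = -24*(-4) = 96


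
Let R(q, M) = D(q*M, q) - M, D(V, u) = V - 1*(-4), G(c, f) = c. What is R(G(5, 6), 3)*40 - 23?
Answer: 617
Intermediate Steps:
D(V, u) = 4 + V (D(V, u) = V + 4 = 4 + V)
R(q, M) = 4 - M + M*q (R(q, M) = (4 + q*M) - M = (4 + M*q) - M = 4 - M + M*q)
R(G(5, 6), 3)*40 - 23 = (4 - 1*3 + 3*5)*40 - 23 = (4 - 3 + 15)*40 - 23 = 16*40 - 23 = 640 - 23 = 617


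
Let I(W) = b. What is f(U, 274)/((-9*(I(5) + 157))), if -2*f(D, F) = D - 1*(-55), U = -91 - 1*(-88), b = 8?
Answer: 26/1485 ≈ 0.017508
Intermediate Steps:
I(W) = 8
U = -3 (U = -91 + 88 = -3)
f(D, F) = -55/2 - D/2 (f(D, F) = -(D - 1*(-55))/2 = -(D + 55)/2 = -(55 + D)/2 = -55/2 - D/2)
f(U, 274)/((-9*(I(5) + 157))) = (-55/2 - ½*(-3))/((-9*(8 + 157))) = (-55/2 + 3/2)/((-9*165)) = -26/(-1485) = -26*(-1/1485) = 26/1485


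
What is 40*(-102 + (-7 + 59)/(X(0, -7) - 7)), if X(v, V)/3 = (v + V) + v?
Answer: -29080/7 ≈ -4154.3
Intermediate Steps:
X(v, V) = 3*V + 6*v (X(v, V) = 3*((v + V) + v) = 3*((V + v) + v) = 3*(V + 2*v) = 3*V + 6*v)
40*(-102 + (-7 + 59)/(X(0, -7) - 7)) = 40*(-102 + (-7 + 59)/((3*(-7) + 6*0) - 7)) = 40*(-102 + 52/((-21 + 0) - 7)) = 40*(-102 + 52/(-21 - 7)) = 40*(-102 + 52/(-28)) = 40*(-102 + 52*(-1/28)) = 40*(-102 - 13/7) = 40*(-727/7) = -29080/7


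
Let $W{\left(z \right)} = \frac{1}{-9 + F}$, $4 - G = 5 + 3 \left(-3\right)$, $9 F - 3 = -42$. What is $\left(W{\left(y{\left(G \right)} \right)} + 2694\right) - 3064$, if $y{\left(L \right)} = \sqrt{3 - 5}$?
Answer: $- \frac{14803}{40} \approx -370.08$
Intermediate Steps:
$F = - \frac{13}{3}$ ($F = \frac{1}{3} + \frac{1}{9} \left(-42\right) = \frac{1}{3} - \frac{14}{3} = - \frac{13}{3} \approx -4.3333$)
$G = 8$ ($G = 4 - \left(5 + 3 \left(-3\right)\right) = 4 - \left(5 - 9\right) = 4 - -4 = 4 + 4 = 8$)
$y{\left(L \right)} = i \sqrt{2}$ ($y{\left(L \right)} = \sqrt{-2} = i \sqrt{2}$)
$W{\left(z \right)} = - \frac{3}{40}$ ($W{\left(z \right)} = \frac{1}{-9 - \frac{13}{3}} = \frac{1}{- \frac{40}{3}} = - \frac{3}{40}$)
$\left(W{\left(y{\left(G \right)} \right)} + 2694\right) - 3064 = \left(- \frac{3}{40} + 2694\right) - 3064 = \frac{107757}{40} - 3064 = - \frac{14803}{40}$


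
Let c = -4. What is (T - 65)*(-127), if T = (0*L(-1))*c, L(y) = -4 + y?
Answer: 8255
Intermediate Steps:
T = 0 (T = (0*(-4 - 1))*(-4) = (0*(-5))*(-4) = 0*(-4) = 0)
(T - 65)*(-127) = (0 - 65)*(-127) = -65*(-127) = 8255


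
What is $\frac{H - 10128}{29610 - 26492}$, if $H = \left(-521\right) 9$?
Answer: $- \frac{14817}{3118} \approx -4.7521$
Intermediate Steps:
$H = -4689$
$\frac{H - 10128}{29610 - 26492} = \frac{-4689 - 10128}{29610 - 26492} = - \frac{14817}{3118}$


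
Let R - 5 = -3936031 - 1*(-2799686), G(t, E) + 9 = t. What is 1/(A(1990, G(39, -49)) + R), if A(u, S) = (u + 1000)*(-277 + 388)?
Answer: -1/804450 ≈ -1.2431e-6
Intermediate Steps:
G(t, E) = -9 + t
A(u, S) = 111000 + 111*u (A(u, S) = (1000 + u)*111 = 111000 + 111*u)
R = -1136340 (R = 5 + (-3936031 - 1*(-2799686)) = 5 + (-3936031 + 2799686) = 5 - 1136345 = -1136340)
1/(A(1990, G(39, -49)) + R) = 1/((111000 + 111*1990) - 1136340) = 1/((111000 + 220890) - 1136340) = 1/(331890 - 1136340) = 1/(-804450) = -1/804450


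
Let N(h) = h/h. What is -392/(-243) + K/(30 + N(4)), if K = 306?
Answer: 86510/7533 ≈ 11.484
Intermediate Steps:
N(h) = 1
-392/(-243) + K/(30 + N(4)) = -392/(-243) + 306/(30 + 1) = -392*(-1/243) + 306/31 = 392/243 + 306*(1/31) = 392/243 + 306/31 = 86510/7533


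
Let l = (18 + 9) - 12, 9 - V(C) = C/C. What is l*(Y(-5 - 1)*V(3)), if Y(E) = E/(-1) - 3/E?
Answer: 780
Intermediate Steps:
Y(E) = -E - 3/E (Y(E) = E*(-1) - 3/E = -E - 3/E)
V(C) = 8 (V(C) = 9 - C/C = 9 - 1*1 = 9 - 1 = 8)
l = 15 (l = 27 - 12 = 15)
l*(Y(-5 - 1)*V(3)) = 15*((-(-5 - 1) - 3/(-5 - 1))*8) = 15*((-1*(-6) - 3/(-6))*8) = 15*((6 - 3*(-1/6))*8) = 15*((6 + 1/2)*8) = 15*((13/2)*8) = 15*52 = 780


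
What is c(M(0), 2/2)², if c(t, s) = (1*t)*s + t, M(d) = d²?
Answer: 0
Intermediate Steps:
c(t, s) = t + s*t (c(t, s) = t*s + t = s*t + t = t + s*t)
c(M(0), 2/2)² = (0²*(1 + 2/2))² = (0*(1 + 2*(½)))² = (0*(1 + 1))² = (0*2)² = 0² = 0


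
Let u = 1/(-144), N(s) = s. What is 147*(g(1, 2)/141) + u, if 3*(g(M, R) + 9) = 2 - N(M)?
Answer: -61199/6768 ≈ -9.0424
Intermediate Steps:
g(M, R) = -25/3 - M/3 (g(M, R) = -9 + (2 - M)/3 = -9 + (⅔ - M/3) = -25/3 - M/3)
u = -1/144 ≈ -0.0069444
147*(g(1, 2)/141) + u = 147*((-25/3 - ⅓*1)/141) - 1/144 = 147*((-25/3 - ⅓)*(1/141)) - 1/144 = 147*(-26/3*1/141) - 1/144 = 147*(-26/423) - 1/144 = -1274/141 - 1/144 = -61199/6768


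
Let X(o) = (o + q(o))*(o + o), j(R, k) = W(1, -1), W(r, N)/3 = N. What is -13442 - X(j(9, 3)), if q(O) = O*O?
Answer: -13406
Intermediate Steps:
W(r, N) = 3*N
q(O) = O²
j(R, k) = -3 (j(R, k) = 3*(-1) = -3)
X(o) = 2*o*(o + o²) (X(o) = (o + o²)*(o + o) = (o + o²)*(2*o) = 2*o*(o + o²))
-13442 - X(j(9, 3)) = -13442 - 2*(-3)²*(1 - 3) = -13442 - 2*9*(-2) = -13442 - 1*(-36) = -13442 + 36 = -13406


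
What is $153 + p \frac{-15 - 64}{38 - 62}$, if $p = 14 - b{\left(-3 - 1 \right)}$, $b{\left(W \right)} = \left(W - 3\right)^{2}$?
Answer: $\frac{907}{24} \approx 37.792$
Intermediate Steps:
$b{\left(W \right)} = \left(-3 + W\right)^{2}$
$p = -35$ ($p = 14 - \left(-3 - 4\right)^{2} = 14 - \left(-7\right)^{2} = 14 - 49 = -35$)
$153 + p \frac{-15 - 64}{38 - 62} = 153 - 35 \frac{-15 - 64}{38 - 62} = 153 - 35 \left(- \frac{79}{-24}\right) = 153 - 35 \left(\left(-79\right) \left(- \frac{1}{24}\right)\right) = 153 - \frac{2765}{24} = \frac{907}{24}$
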